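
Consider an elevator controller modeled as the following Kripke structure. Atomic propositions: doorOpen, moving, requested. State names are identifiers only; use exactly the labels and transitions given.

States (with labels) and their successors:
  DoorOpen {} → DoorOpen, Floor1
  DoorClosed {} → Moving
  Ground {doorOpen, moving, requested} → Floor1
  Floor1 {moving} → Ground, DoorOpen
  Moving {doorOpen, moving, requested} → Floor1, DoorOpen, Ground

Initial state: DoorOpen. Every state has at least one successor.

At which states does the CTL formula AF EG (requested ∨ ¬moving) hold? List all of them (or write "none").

{DoorOpen, DoorClosed, Moving}

States satisfying EG (requested ∨ ¬moving): {DoorOpen, DoorClosed, Moving}.
States satisfying AF EG (requested ∨ ¬moving): {DoorOpen, DoorClosed, Moving}.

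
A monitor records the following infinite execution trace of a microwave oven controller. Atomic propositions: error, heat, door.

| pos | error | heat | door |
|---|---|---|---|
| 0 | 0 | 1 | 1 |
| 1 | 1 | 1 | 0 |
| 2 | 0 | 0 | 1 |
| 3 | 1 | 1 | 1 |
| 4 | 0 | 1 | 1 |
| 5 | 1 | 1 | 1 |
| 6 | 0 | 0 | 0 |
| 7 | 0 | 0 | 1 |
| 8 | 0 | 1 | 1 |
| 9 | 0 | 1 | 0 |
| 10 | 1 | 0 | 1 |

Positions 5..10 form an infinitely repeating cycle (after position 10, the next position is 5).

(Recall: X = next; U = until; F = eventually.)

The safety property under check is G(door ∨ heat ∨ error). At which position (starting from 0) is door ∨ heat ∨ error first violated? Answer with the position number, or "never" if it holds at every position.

Check door ∨ heat ∨ error at each position in order: 0 ✓, 1 ✓, 2 ✓, 3 ✓, 4 ✓, 5 ✓.
At position 6 the labels are {}, so door ∨ heat ∨ error is false there. This is the first violation.

6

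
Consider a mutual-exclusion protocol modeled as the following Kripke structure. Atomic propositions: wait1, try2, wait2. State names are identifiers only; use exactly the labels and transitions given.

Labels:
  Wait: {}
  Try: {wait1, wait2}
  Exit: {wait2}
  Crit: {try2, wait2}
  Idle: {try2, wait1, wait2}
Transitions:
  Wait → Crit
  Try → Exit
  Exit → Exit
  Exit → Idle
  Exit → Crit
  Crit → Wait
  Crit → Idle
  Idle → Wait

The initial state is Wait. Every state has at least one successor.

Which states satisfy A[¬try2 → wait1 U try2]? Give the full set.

States satisfying ¬try2 → wait1: {Try, Crit, Idle}.
States satisfying try2: {Crit, Idle}.
States satisfying A[¬try2 → wait1 U try2]: {Crit, Idle}.

{Crit, Idle}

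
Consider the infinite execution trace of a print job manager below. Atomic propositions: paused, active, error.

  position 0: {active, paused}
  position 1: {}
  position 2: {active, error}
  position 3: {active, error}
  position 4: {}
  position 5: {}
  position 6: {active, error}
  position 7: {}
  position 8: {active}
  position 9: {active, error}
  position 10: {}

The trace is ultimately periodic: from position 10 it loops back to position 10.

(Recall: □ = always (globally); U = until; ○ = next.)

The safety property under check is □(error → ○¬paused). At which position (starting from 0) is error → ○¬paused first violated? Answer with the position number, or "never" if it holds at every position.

never

error → ○¬paused holds at every position 0..10, and those are all the positions the trace ever visits, so the invariant □(error → ○¬paused) is never violated.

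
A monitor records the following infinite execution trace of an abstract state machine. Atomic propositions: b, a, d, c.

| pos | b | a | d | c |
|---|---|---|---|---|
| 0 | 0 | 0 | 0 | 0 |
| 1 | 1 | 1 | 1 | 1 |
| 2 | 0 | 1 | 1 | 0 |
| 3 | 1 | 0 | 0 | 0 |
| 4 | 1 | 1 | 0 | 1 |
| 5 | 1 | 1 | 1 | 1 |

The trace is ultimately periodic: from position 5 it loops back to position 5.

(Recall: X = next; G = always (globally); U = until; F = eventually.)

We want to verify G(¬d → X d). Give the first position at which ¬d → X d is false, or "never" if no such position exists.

3

Check ¬d → X d at each position in order: 0 ✓, 1 ✓, 2 ✓.
At position 3 the labels are {b} and the next position 4 has {a, b, c}, so ¬d → X d is false there. This is the first violation.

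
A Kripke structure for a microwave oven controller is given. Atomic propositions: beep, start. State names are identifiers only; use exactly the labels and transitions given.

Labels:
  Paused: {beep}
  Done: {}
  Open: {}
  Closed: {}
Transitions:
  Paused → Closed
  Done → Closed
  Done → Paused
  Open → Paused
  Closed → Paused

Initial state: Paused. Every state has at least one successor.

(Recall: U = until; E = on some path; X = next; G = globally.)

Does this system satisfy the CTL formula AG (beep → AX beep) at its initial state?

Does not hold

States satisfying beep → AX beep: {Done, Open, Closed}.
States satisfying AG (beep → AX beep): ∅.
Paused is reachable from Paused and violates beep → AX beep, so AG fails at Paused.
Paused ∉ Sat(AG (beep → AX beep)).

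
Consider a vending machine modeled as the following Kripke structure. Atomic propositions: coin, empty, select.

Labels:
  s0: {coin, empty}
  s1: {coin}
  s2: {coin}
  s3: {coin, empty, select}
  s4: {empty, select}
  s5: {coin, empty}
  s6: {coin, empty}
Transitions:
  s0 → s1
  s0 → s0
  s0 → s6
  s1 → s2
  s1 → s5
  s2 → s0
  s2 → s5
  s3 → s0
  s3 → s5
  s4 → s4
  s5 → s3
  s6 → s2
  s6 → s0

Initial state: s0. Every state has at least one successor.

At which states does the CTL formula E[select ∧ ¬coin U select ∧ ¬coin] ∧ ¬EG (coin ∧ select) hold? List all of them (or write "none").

States satisfying select ∧ ¬coin: {s4}.
States satisfying E[select ∧ ¬coin U select ∧ ¬coin]: {s4}.
States satisfying coin ∧ select: {s3}.
States satisfying EG (coin ∧ select): ∅.
States satisfying ¬EG (coin ∧ select): {s0, s1, s2, s3, s4, s5, s6}.
States satisfying E[select ∧ ¬coin U select ∧ ¬coin] ∧ ¬EG (coin ∧ select): {s4}.

{s4}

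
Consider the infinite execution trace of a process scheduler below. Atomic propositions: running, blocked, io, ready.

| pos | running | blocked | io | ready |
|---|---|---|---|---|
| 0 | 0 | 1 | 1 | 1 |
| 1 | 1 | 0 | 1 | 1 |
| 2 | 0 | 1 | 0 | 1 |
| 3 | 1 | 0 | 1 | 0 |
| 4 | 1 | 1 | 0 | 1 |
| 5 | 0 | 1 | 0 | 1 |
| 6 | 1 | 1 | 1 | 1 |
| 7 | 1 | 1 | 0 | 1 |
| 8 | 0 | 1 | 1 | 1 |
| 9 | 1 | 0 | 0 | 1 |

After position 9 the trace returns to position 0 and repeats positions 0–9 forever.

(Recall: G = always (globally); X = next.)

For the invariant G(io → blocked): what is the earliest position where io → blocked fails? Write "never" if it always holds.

Check io → blocked at each position in order: 0 ✓.
At position 1 the labels are {io, ready, running}, so io → blocked is false there. This is the first violation.

1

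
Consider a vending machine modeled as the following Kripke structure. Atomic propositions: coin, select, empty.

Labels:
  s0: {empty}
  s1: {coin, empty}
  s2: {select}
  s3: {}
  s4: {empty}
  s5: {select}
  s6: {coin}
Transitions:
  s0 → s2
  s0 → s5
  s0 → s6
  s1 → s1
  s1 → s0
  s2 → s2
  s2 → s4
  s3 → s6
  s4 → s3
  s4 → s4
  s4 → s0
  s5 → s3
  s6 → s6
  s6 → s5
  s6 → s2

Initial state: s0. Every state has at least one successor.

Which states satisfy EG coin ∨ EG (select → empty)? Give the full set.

States satisfying coin: {s1, s6}.
States satisfying EG coin: {s1, s6}.
States satisfying select → empty: {s0, s1, s3, s4, s6}.
States satisfying EG (select → empty): {s0, s1, s3, s4, s6}.
States satisfying EG coin ∨ EG (select → empty): {s0, s1, s3, s4, s6}.

{s0, s1, s3, s4, s6}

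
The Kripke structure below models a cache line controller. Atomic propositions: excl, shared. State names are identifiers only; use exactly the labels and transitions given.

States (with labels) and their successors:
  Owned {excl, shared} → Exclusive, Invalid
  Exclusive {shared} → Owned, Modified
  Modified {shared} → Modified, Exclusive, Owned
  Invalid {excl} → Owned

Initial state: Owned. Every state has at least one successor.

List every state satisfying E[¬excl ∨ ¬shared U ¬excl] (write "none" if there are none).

{Exclusive, Modified}

States satisfying ¬excl ∨ ¬shared: {Exclusive, Modified, Invalid}.
States satisfying ¬excl: {Exclusive, Modified}.
States satisfying E[¬excl ∨ ¬shared U ¬excl]: {Exclusive, Modified}.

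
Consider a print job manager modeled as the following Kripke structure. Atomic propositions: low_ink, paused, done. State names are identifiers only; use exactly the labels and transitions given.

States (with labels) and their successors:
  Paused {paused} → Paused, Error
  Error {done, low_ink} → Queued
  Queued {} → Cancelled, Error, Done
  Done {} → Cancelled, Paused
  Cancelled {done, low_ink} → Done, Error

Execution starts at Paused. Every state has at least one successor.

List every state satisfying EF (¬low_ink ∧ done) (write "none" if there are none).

States satisfying ¬low_ink ∧ done: ∅.
States satisfying EF (¬low_ink ∧ done): ∅.

none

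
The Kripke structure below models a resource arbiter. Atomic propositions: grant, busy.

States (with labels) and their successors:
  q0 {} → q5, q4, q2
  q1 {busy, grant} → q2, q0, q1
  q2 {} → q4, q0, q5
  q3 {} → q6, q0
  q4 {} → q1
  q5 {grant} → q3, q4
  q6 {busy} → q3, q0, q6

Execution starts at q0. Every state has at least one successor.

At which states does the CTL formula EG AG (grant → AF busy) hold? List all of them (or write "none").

States satisfying AG (grant → AF busy): ∅.
States satisfying EG AG (grant → AF busy): ∅.

none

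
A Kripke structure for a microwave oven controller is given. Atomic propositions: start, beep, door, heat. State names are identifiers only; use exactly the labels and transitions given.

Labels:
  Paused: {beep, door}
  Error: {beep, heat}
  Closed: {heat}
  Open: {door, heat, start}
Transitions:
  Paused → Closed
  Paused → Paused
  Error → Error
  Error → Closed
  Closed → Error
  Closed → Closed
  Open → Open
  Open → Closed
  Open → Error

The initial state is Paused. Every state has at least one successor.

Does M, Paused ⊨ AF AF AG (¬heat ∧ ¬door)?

No

States satisfying AF AG (¬heat ∧ ¬door): ∅.
States satisfying AF AF AG (¬heat ∧ ¬door): ∅.
There is a path from Paused along which AF AG (¬heat ∧ ¬door) never holds.
Paused ∉ Sat(AF AF AG (¬heat ∧ ¬door)).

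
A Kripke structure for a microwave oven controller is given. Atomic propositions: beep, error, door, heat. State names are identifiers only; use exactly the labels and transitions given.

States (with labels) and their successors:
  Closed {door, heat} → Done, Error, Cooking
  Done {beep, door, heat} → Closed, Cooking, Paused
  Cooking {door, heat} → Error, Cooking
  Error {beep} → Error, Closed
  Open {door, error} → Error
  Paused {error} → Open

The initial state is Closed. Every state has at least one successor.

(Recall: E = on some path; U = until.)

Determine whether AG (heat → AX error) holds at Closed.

Violated

States satisfying heat → AX error: {Error, Open, Paused}.
States satisfying AG (heat → AX error): ∅.
Closed is reachable from Closed and violates heat → AX error, so AG fails at Closed.
Closed ∉ Sat(AG (heat → AX error)).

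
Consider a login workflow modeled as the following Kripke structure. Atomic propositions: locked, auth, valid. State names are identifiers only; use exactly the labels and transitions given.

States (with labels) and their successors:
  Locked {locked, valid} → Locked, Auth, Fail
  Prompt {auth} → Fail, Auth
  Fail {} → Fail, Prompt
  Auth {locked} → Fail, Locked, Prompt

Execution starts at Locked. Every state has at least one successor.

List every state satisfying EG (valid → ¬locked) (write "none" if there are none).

States satisfying valid → ¬locked: {Prompt, Fail, Auth}.
States satisfying EG (valid → ¬locked): {Prompt, Fail, Auth}.

{Prompt, Fail, Auth}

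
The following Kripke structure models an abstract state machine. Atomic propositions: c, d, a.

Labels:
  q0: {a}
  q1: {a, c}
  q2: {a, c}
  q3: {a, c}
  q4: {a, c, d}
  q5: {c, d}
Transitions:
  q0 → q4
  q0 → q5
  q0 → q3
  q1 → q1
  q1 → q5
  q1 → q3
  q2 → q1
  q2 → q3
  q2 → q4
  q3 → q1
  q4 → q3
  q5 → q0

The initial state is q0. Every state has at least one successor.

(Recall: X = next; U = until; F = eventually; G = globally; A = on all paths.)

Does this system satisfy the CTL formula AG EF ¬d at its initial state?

States satisfying EF ¬d: {q0, q1, q2, q3, q4, q5}.
States satisfying AG EF ¬d: {q0, q1, q2, q3, q4, q5}.
Every state reachable from q0 satisfies EF ¬d.
q0 ∈ Sat(AG EF ¬d).

Yes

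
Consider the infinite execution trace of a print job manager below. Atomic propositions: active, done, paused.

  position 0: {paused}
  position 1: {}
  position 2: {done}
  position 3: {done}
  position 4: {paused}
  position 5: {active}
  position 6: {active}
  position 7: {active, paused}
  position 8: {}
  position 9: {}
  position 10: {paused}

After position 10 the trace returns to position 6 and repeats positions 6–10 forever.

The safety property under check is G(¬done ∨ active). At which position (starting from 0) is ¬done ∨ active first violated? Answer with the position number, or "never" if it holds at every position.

Check ¬done ∨ active at each position in order: 0 ✓, 1 ✓.
At position 2 the labels are {done}, so ¬done ∨ active is false there. This is the first violation.

2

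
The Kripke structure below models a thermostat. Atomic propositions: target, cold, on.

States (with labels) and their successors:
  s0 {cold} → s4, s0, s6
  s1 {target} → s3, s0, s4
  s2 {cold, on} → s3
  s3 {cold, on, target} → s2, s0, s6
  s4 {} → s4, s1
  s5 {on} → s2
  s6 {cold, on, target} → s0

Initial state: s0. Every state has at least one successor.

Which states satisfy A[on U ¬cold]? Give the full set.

States satisfying on: {s2, s3, s5, s6}.
States satisfying ¬cold: {s1, s4, s5}.
States satisfying A[on U ¬cold]: {s1, s4, s5}.

{s1, s4, s5}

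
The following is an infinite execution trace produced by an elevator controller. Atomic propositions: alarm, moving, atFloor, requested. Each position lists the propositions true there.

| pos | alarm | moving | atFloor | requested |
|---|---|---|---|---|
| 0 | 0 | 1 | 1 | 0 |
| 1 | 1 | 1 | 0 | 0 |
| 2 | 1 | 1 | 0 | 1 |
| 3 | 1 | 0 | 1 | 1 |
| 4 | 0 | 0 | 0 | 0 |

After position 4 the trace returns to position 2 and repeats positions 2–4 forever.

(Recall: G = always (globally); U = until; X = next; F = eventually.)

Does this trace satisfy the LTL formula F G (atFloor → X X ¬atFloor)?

Yes

G (atFloor → X X ¬atFloor) holds at position 0, which is reachable from 0, so F G (atFloor → X X ¬atFloor) holds.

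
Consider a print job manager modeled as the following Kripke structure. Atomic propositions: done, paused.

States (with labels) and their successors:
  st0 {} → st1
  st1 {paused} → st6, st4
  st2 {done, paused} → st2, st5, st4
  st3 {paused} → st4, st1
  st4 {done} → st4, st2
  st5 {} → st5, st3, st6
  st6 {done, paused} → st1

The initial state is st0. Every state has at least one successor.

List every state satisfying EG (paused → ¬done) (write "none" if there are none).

{st0, st1, st3, st4, st5}

States satisfying paused → ¬done: {st0, st1, st3, st4, st5}.
States satisfying EG (paused → ¬done): {st0, st1, st3, st4, st5}.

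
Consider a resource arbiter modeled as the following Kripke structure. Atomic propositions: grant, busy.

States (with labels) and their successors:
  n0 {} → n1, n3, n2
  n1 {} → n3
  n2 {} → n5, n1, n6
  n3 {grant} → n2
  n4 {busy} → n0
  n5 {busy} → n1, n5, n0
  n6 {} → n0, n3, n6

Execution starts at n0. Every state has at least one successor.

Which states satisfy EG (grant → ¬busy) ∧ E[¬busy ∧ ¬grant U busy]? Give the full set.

{n0, n2, n4, n5, n6}

States satisfying grant → ¬busy: {n0, n1, n2, n3, n4, n5, n6}.
States satisfying EG (grant → ¬busy): {n0, n1, n2, n3, n4, n5, n6}.
States satisfying ¬busy ∧ ¬grant: {n0, n1, n2, n6}.
States satisfying busy: {n4, n5}.
States satisfying E[¬busy ∧ ¬grant U busy]: {n0, n2, n4, n5, n6}.
States satisfying EG (grant → ¬busy) ∧ E[¬busy ∧ ¬grant U busy]: {n0, n2, n4, n5, n6}.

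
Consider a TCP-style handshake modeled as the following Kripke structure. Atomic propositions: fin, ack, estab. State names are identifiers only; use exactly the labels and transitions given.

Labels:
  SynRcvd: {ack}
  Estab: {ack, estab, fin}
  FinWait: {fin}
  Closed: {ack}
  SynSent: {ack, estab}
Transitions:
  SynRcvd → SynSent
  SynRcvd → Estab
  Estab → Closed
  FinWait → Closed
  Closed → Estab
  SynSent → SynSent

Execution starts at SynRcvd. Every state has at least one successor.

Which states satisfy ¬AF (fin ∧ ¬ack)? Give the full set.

{SynRcvd, Estab, Closed, SynSent}

States satisfying fin ∧ ¬ack: {FinWait}.
States satisfying AF (fin ∧ ¬ack): {FinWait}.
States satisfying ¬AF (fin ∧ ¬ack): {SynRcvd, Estab, Closed, SynSent}.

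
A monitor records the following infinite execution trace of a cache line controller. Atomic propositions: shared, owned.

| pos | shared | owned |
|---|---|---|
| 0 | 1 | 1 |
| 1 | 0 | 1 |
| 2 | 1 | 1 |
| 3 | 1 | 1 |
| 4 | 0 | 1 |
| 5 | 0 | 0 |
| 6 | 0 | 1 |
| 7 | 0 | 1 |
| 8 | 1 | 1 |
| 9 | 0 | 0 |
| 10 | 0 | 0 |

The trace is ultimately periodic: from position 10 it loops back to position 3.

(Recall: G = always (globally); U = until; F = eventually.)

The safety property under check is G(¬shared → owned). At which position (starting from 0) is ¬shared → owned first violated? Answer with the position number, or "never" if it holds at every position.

5

Check ¬shared → owned at each position in order: 0 ✓, 1 ✓, 2 ✓, 3 ✓, 4 ✓.
At position 5 the labels are {}, so ¬shared → owned is false there. This is the first violation.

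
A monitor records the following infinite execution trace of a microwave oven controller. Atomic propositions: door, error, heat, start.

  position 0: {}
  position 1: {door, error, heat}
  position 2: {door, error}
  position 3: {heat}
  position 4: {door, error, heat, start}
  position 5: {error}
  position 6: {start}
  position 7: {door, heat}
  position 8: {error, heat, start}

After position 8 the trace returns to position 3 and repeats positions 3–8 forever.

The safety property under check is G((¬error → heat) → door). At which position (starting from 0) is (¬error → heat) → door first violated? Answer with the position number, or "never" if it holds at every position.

3

Check (¬error → heat) → door at each position in order: 0 ✓, 1 ✓, 2 ✓.
At position 3 the labels are {heat}, so (¬error → heat) → door is false there. This is the first violation.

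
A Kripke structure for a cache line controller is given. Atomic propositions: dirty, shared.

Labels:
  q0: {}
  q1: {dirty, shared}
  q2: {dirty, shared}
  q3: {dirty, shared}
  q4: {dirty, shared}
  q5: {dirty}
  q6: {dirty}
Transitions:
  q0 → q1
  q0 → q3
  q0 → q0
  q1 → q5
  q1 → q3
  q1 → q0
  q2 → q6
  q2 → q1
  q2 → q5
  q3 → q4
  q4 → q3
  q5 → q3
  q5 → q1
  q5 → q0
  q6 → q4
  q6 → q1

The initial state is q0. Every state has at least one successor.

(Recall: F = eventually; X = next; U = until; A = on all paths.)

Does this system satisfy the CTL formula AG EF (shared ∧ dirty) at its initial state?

Holds

States satisfying EF (shared ∧ dirty): {q0, q1, q2, q3, q4, q5, q6}.
States satisfying AG EF (shared ∧ dirty): {q0, q1, q2, q3, q4, q5, q6}.
Every state reachable from q0 satisfies EF (shared ∧ dirty).
q0 ∈ Sat(AG EF (shared ∧ dirty)).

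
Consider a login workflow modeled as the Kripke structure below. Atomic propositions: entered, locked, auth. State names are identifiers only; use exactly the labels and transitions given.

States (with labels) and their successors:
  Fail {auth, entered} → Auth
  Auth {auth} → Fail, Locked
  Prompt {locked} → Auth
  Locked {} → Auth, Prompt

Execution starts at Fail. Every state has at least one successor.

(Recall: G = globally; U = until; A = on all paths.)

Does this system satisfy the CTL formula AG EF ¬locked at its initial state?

Holds

States satisfying EF ¬locked: {Fail, Auth, Prompt, Locked}.
States satisfying AG EF ¬locked: {Fail, Auth, Prompt, Locked}.
Every state reachable from Fail satisfies EF ¬locked.
Fail ∈ Sat(AG EF ¬locked).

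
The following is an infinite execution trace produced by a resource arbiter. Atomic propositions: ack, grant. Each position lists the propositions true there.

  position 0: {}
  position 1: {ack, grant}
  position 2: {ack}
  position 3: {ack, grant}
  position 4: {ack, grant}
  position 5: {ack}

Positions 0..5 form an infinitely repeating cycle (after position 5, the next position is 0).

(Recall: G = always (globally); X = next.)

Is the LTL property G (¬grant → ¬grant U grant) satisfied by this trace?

Yes

¬grant → ¬grant U grant holds at every position 0..5, and those are all positions ever visited, so G (¬grant → ¬grant U grant) holds.
Positions where ¬grant holds: 0, 2, 5.
Check ¬grant U grant at each: 0→ok, 2→ok, 5→ok.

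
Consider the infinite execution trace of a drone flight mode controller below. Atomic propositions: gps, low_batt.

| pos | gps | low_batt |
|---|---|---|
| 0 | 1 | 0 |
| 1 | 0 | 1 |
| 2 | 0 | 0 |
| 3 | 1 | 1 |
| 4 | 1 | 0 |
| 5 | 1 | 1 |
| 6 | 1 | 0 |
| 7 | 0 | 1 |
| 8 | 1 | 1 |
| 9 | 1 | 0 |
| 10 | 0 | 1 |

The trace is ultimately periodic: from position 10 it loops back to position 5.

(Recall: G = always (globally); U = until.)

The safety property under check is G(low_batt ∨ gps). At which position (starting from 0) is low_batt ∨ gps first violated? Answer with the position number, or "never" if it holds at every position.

Check low_batt ∨ gps at each position in order: 0 ✓, 1 ✓.
At position 2 the labels are {}, so low_batt ∨ gps is false there. This is the first violation.

2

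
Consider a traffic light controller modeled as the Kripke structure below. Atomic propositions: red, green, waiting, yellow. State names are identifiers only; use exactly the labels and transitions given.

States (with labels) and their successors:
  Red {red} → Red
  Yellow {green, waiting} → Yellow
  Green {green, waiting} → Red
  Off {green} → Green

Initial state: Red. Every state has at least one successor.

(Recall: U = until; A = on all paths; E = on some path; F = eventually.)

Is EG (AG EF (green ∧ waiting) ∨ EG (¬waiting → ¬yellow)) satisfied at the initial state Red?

Satisfied

States satisfying AG EF (green ∧ waiting) ∨ EG (¬waiting → ¬yellow): {Red, Yellow, Green, Off}.
States satisfying EG (AG EF (green ∧ waiting) ∨ EG (¬waiting → ¬yellow)): {Red, Yellow, Green, Off}.
Red ∈ Sat(EG (AG EF (green ∧ waiting) ∨ EG (¬waiting → ¬yellow))).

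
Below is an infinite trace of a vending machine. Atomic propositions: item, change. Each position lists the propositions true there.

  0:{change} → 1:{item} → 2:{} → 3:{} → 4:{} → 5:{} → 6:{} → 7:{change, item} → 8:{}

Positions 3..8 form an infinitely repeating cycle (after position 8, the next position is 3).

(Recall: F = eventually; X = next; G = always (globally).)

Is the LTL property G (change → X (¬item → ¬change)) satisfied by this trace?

change → X (¬item → ¬change) holds at every position 0..8, and those are all positions ever visited, so G (change → X (¬item → ¬change)) holds.
Positions where change holds: 0, 7.
Check X (¬item → ¬change) at each: 0→ok, 7→ok.

Holds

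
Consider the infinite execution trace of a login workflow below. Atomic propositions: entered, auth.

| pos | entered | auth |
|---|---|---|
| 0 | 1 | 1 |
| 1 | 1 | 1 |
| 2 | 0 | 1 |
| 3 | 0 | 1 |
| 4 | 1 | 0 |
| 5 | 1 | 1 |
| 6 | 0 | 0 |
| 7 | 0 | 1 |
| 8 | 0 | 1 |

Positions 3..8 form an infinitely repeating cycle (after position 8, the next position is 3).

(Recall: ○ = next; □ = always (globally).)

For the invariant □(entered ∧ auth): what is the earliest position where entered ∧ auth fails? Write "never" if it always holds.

Check entered ∧ auth at each position in order: 0 ✓, 1 ✓.
At position 2 the labels are {auth}, so entered ∧ auth is false there. This is the first violation.

2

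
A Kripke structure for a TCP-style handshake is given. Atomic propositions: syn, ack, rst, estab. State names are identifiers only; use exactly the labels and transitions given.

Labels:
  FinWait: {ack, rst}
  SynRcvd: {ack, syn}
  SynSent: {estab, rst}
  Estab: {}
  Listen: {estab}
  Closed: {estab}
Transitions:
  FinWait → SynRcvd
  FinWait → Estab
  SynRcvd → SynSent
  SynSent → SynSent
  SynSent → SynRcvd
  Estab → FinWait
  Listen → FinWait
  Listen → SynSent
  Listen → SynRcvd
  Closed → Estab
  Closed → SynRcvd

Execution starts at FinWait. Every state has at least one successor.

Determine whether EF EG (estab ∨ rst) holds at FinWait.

Satisfied

States satisfying EG (estab ∨ rst): {SynSent, Listen}.
States satisfying EF EG (estab ∨ rst): {FinWait, SynRcvd, SynSent, Estab, Listen, Closed}.
Some path from FinWait reaches a state where EG (estab ∨ rst) holds.
FinWait ∈ Sat(EF EG (estab ∨ rst)).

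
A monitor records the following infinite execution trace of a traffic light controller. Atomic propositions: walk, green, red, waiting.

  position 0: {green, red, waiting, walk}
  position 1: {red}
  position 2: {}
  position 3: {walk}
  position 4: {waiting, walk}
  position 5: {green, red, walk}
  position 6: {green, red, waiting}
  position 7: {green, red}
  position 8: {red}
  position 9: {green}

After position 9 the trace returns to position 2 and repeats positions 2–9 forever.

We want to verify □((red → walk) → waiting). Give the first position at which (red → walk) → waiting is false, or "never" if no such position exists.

2

Check (red → walk) → waiting at each position in order: 0 ✓, 1 ✓.
At position 2 the labels are {}, so (red → walk) → waiting is false there. This is the first violation.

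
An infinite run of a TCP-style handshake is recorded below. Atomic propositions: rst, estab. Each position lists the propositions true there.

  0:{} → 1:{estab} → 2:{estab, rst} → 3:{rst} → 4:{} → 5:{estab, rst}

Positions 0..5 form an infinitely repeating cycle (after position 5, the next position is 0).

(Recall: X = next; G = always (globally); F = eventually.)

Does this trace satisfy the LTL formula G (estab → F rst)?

Yes

estab → F rst holds at every position 0..5, and those are all positions ever visited, so G (estab → F rst) holds.
Positions where estab holds: 1, 2, 5.
Check F rst at each: 1→ok, 2→ok, 5→ok.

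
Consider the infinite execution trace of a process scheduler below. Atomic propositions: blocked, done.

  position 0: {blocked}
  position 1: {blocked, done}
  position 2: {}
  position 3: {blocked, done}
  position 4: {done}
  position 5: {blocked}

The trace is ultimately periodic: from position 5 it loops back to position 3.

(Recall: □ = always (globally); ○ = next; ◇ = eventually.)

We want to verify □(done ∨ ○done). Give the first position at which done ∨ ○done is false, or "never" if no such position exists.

done ∨ ○done holds at every position 0..5, and those are all the positions the trace ever visits, so the invariant □(done ∨ ○done) is never violated.

never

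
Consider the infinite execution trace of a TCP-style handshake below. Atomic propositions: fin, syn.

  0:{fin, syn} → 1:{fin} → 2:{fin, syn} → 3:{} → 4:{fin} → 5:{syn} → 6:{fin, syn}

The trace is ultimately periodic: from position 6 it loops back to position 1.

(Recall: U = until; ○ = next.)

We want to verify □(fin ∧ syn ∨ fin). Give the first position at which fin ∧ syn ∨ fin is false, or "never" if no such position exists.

Check fin ∧ syn ∨ fin at each position in order: 0 ✓, 1 ✓, 2 ✓.
At position 3 the labels are {}, so fin ∧ syn ∨ fin is false there. This is the first violation.

3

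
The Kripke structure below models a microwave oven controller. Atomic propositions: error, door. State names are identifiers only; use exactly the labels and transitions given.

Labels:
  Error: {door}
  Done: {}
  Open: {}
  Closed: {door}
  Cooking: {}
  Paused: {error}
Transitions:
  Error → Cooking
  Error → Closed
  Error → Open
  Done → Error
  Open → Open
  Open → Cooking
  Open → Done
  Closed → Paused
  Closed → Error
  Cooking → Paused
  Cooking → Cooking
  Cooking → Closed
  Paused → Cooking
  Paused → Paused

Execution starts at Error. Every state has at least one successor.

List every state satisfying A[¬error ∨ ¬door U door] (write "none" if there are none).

{Error, Done, Closed}

States satisfying ¬error ∨ ¬door: {Error, Done, Open, Closed, Cooking, Paused}.
States satisfying door: {Error, Closed}.
States satisfying A[¬error ∨ ¬door U door]: {Error, Done, Closed}.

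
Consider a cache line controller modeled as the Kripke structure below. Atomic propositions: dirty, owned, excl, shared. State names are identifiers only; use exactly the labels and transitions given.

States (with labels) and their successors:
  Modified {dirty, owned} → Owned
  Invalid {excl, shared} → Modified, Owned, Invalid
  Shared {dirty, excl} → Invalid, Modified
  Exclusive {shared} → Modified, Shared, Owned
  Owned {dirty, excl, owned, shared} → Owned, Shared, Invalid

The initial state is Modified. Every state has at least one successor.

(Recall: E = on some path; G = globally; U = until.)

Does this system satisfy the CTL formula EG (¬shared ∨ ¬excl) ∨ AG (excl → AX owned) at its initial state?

No

States satisfying ¬shared ∨ ¬excl: {Modified, Shared, Exclusive}.
States satisfying EG (¬shared ∨ ¬excl): ∅.
States satisfying excl → AX owned: {Modified, Exclusive}.
States satisfying AG (excl → AX owned): ∅.
States satisfying EG (¬shared ∨ ¬excl) ∨ AG (excl → AX owned): ∅.
Modified ∉ Sat(EG (¬shared ∨ ¬excl) ∨ AG (excl → AX owned)).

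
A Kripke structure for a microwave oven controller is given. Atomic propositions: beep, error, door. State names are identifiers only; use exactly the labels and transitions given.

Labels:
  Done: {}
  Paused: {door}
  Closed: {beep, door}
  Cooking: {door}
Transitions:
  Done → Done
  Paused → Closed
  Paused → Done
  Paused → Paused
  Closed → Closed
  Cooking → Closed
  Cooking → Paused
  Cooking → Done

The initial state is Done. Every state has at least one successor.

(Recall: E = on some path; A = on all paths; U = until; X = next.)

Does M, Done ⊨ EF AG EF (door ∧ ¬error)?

States satisfying AG EF (door ∧ ¬error): {Closed}.
States satisfying EF AG EF (door ∧ ¬error): {Paused, Closed, Cooking}.
No suitable path/successor from Done witnesses the formula.
Done ∉ Sat(EF AG EF (door ∧ ¬error)).

No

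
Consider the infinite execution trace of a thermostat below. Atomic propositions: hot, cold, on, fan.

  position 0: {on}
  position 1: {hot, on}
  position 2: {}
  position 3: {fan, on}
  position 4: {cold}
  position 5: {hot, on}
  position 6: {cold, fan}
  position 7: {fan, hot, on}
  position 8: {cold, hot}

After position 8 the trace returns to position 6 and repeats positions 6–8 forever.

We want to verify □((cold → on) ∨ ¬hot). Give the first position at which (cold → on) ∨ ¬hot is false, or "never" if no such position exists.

Check (cold → on) ∨ ¬hot at each position in order: 0 ✓, 1 ✓, 2 ✓, 3 ✓, 4 ✓, 5 ✓, 6 ✓, 7 ✓.
At position 8 the labels are {cold, hot}, so (cold → on) ∨ ¬hot is false there. This is the first violation.

8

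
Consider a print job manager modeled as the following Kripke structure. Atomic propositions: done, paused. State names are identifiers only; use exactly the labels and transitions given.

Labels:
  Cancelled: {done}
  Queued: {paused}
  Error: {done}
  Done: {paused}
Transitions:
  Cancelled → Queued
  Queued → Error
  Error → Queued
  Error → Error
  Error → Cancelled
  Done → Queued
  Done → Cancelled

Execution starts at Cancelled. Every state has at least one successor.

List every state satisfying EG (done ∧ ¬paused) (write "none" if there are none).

States satisfying done ∧ ¬paused: {Cancelled, Error}.
States satisfying EG (done ∧ ¬paused): {Error}.

{Error}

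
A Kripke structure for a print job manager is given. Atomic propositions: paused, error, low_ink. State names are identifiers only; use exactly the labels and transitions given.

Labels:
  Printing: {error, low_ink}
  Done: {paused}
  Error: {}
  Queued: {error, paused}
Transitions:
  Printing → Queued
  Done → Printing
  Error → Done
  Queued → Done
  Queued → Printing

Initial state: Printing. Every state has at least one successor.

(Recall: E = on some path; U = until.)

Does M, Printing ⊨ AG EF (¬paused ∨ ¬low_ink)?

States satisfying EF (¬paused ∨ ¬low_ink): {Printing, Done, Error, Queued}.
States satisfying AG EF (¬paused ∨ ¬low_ink): {Printing, Done, Error, Queued}.
Every state reachable from Printing satisfies EF (¬paused ∨ ¬low_ink).
Printing ∈ Sat(AG EF (¬paused ∨ ¬low_ink)).

Satisfied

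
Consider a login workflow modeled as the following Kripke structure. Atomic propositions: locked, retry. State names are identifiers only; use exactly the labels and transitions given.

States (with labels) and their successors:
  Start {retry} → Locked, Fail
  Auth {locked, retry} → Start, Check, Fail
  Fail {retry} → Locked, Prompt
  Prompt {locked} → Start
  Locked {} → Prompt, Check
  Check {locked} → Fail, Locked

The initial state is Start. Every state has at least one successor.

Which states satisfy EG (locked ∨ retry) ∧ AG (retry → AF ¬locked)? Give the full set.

{Start, Auth, Fail, Prompt, Check}

States satisfying locked ∨ retry: {Start, Auth, Fail, Prompt, Check}.
States satisfying EG (locked ∨ retry): {Start, Auth, Fail, Prompt, Check}.
States satisfying retry → AF ¬locked: {Start, Auth, Fail, Prompt, Locked, Check}.
States satisfying AG (retry → AF ¬locked): {Start, Auth, Fail, Prompt, Locked, Check}.
States satisfying EG (locked ∨ retry) ∧ AG (retry → AF ¬locked): {Start, Auth, Fail, Prompt, Check}.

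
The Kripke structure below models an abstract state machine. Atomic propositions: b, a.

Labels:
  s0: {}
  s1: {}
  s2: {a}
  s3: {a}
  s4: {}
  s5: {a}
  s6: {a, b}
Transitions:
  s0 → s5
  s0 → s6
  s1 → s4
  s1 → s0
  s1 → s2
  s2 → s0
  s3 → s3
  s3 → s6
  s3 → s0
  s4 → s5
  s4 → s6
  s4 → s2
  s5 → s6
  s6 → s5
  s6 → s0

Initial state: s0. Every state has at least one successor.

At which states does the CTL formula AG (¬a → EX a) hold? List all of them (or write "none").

{s0, s1, s2, s3, s4, s5, s6}

States satisfying ¬a → EX a: {s0, s1, s2, s3, s4, s5, s6}.
States satisfying AG (¬a → EX a): {s0, s1, s2, s3, s4, s5, s6}.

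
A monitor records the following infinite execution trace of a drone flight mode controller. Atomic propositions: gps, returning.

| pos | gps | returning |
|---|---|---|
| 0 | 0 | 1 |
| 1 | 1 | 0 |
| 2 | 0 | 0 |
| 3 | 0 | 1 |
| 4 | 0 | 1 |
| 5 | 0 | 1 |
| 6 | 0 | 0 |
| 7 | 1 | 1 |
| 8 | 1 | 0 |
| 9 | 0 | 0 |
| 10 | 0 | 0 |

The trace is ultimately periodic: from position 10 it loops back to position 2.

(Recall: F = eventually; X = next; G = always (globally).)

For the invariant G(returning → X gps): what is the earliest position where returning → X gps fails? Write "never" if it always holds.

Check returning → X gps at each position in order: 0 ✓, 1 ✓, 2 ✓.
At position 3 the labels are {returning} and the next position 4 has {returning}, so returning → X gps is false there. This is the first violation.

3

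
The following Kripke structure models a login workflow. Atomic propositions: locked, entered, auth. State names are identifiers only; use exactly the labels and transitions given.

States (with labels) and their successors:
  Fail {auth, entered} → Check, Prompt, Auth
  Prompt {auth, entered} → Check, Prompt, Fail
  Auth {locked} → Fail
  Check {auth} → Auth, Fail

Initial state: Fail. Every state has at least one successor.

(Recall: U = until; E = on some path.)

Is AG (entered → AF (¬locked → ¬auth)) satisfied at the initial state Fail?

No

States satisfying entered → AF (¬locked → ¬auth): {Auth, Check}.
States satisfying AG (entered → AF (¬locked → ¬auth)): ∅.
Fail is reachable from Fail and violates entered → AF (¬locked → ¬auth), so AG fails at Fail.
Fail ∉ Sat(AG (entered → AF (¬locked → ¬auth))).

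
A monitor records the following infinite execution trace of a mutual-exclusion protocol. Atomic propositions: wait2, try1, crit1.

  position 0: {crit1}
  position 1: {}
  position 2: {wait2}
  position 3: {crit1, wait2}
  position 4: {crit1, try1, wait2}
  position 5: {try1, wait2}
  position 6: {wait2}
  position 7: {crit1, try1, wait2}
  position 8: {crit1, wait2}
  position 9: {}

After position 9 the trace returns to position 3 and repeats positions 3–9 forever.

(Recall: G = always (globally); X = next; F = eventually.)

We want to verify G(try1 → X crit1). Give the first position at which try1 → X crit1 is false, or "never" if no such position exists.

4

Check try1 → X crit1 at each position in order: 0 ✓, 1 ✓, 2 ✓, 3 ✓.
At position 4 the labels are {crit1, try1, wait2} and the next position 5 has {try1, wait2}, so try1 → X crit1 is false there. This is the first violation.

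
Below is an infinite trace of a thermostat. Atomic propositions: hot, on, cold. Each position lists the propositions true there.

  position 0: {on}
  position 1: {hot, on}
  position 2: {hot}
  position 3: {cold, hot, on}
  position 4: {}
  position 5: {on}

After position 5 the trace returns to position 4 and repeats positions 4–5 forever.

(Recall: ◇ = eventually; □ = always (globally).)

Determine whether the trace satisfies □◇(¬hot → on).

Holds

◇(¬hot → on) holds at every position 0..5, and those are all positions ever visited, so □◇(¬hot → on) holds.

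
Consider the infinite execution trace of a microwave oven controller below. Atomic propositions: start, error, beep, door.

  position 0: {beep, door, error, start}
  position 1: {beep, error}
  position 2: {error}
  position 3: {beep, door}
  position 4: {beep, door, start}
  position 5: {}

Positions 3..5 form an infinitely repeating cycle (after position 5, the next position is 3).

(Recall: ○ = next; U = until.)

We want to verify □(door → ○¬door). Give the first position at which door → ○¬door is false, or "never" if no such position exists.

3

Check door → ○¬door at each position in order: 0 ✓, 1 ✓, 2 ✓.
At position 3 the labels are {beep, door} and the next position 4 has {beep, door, start}, so door → ○¬door is false there. This is the first violation.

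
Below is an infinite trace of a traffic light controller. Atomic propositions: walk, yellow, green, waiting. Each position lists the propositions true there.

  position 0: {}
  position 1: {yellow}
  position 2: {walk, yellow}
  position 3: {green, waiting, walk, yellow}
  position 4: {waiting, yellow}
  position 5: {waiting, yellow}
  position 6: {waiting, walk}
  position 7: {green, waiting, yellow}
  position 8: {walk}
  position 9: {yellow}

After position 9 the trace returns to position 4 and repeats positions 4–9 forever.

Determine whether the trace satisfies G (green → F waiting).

Yes

green → F waiting holds at every position 0..9, and those are all positions ever visited, so G (green → F waiting) holds.
Positions where green holds: 3, 7.
Check F waiting at each: 3→ok, 7→ok.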